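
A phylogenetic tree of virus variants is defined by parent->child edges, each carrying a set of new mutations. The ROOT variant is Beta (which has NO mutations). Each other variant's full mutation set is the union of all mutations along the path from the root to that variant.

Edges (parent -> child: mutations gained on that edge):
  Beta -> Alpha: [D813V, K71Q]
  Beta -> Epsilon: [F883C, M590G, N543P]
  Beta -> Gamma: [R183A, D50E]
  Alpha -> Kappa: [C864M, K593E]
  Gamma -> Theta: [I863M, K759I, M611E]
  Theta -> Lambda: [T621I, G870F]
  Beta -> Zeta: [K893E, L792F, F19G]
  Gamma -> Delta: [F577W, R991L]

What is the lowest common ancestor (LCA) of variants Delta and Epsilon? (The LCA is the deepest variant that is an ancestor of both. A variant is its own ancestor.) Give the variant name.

Path from root to Delta: Beta -> Gamma -> Delta
  ancestors of Delta: {Beta, Gamma, Delta}
Path from root to Epsilon: Beta -> Epsilon
  ancestors of Epsilon: {Beta, Epsilon}
Common ancestors: {Beta}
Walk up from Epsilon: Epsilon (not in ancestors of Delta), Beta (in ancestors of Delta)
Deepest common ancestor (LCA) = Beta

Answer: Beta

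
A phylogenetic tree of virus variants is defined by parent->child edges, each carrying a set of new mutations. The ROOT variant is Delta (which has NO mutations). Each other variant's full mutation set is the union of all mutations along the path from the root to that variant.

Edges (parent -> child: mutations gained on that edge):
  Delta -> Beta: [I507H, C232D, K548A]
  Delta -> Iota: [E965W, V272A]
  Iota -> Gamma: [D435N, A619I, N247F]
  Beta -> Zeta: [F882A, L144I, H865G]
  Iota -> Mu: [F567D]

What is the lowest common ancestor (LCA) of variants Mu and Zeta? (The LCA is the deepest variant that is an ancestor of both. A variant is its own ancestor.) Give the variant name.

Path from root to Mu: Delta -> Iota -> Mu
  ancestors of Mu: {Delta, Iota, Mu}
Path from root to Zeta: Delta -> Beta -> Zeta
  ancestors of Zeta: {Delta, Beta, Zeta}
Common ancestors: {Delta}
Walk up from Zeta: Zeta (not in ancestors of Mu), Beta (not in ancestors of Mu), Delta (in ancestors of Mu)
Deepest common ancestor (LCA) = Delta

Answer: Delta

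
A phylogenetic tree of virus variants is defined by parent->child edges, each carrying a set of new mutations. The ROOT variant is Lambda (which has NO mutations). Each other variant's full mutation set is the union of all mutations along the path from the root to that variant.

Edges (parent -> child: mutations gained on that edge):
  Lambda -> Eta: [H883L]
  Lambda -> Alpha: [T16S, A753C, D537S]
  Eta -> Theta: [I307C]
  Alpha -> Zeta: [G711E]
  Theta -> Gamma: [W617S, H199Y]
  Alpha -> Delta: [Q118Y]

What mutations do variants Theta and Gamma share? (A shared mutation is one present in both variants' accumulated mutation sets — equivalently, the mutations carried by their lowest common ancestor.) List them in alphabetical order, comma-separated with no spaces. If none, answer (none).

Accumulating mutations along path to Theta:
  At Lambda: gained [] -> total []
  At Eta: gained ['H883L'] -> total ['H883L']
  At Theta: gained ['I307C'] -> total ['H883L', 'I307C']
Mutations(Theta) = ['H883L', 'I307C']
Accumulating mutations along path to Gamma:
  At Lambda: gained [] -> total []
  At Eta: gained ['H883L'] -> total ['H883L']
  At Theta: gained ['I307C'] -> total ['H883L', 'I307C']
  At Gamma: gained ['W617S', 'H199Y'] -> total ['H199Y', 'H883L', 'I307C', 'W617S']
Mutations(Gamma) = ['H199Y', 'H883L', 'I307C', 'W617S']
Intersection: ['H883L', 'I307C'] ∩ ['H199Y', 'H883L', 'I307C', 'W617S'] = ['H883L', 'I307C']

Answer: H883L,I307C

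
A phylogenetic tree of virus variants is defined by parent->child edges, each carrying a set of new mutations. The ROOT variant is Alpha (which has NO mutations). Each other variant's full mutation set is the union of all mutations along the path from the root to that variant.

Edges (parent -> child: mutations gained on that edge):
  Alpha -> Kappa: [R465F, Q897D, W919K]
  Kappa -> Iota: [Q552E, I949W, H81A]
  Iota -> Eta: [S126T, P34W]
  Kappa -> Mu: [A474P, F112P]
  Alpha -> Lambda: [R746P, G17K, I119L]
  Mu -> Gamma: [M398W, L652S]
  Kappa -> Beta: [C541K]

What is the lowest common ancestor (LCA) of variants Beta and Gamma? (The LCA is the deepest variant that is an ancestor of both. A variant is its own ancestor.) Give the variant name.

Path from root to Beta: Alpha -> Kappa -> Beta
  ancestors of Beta: {Alpha, Kappa, Beta}
Path from root to Gamma: Alpha -> Kappa -> Mu -> Gamma
  ancestors of Gamma: {Alpha, Kappa, Mu, Gamma}
Common ancestors: {Alpha, Kappa}
Walk up from Gamma: Gamma (not in ancestors of Beta), Mu (not in ancestors of Beta), Kappa (in ancestors of Beta), Alpha (in ancestors of Beta)
Deepest common ancestor (LCA) = Kappa

Answer: Kappa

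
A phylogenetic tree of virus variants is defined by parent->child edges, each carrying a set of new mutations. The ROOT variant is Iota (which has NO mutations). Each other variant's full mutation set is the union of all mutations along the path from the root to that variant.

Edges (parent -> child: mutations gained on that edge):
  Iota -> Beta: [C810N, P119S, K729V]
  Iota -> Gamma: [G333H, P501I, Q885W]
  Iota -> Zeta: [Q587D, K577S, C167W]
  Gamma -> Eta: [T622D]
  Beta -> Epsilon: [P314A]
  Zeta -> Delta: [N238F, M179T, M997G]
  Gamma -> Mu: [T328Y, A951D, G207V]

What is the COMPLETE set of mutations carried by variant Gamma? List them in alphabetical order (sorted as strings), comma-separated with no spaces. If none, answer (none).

At Iota: gained [] -> total []
At Gamma: gained ['G333H', 'P501I', 'Q885W'] -> total ['G333H', 'P501I', 'Q885W']

Answer: G333H,P501I,Q885W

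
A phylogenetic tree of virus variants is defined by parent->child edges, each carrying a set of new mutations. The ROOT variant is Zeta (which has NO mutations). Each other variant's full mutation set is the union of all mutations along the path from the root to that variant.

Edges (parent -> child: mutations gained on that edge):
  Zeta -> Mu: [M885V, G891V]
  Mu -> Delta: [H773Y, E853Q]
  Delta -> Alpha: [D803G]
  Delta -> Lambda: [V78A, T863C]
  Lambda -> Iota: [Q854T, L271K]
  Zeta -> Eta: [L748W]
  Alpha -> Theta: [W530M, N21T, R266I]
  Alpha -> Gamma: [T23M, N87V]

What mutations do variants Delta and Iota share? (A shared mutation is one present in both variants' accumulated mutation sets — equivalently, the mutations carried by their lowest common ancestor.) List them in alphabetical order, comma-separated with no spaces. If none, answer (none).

Accumulating mutations along path to Delta:
  At Zeta: gained [] -> total []
  At Mu: gained ['M885V', 'G891V'] -> total ['G891V', 'M885V']
  At Delta: gained ['H773Y', 'E853Q'] -> total ['E853Q', 'G891V', 'H773Y', 'M885V']
Mutations(Delta) = ['E853Q', 'G891V', 'H773Y', 'M885V']
Accumulating mutations along path to Iota:
  At Zeta: gained [] -> total []
  At Mu: gained ['M885V', 'G891V'] -> total ['G891V', 'M885V']
  At Delta: gained ['H773Y', 'E853Q'] -> total ['E853Q', 'G891V', 'H773Y', 'M885V']
  At Lambda: gained ['V78A', 'T863C'] -> total ['E853Q', 'G891V', 'H773Y', 'M885V', 'T863C', 'V78A']
  At Iota: gained ['Q854T', 'L271K'] -> total ['E853Q', 'G891V', 'H773Y', 'L271K', 'M885V', 'Q854T', 'T863C', 'V78A']
Mutations(Iota) = ['E853Q', 'G891V', 'H773Y', 'L271K', 'M885V', 'Q854T', 'T863C', 'V78A']
Intersection: ['E853Q', 'G891V', 'H773Y', 'M885V'] ∩ ['E853Q', 'G891V', 'H773Y', 'L271K', 'M885V', 'Q854T', 'T863C', 'V78A'] = ['E853Q', 'G891V', 'H773Y', 'M885V']

Answer: E853Q,G891V,H773Y,M885V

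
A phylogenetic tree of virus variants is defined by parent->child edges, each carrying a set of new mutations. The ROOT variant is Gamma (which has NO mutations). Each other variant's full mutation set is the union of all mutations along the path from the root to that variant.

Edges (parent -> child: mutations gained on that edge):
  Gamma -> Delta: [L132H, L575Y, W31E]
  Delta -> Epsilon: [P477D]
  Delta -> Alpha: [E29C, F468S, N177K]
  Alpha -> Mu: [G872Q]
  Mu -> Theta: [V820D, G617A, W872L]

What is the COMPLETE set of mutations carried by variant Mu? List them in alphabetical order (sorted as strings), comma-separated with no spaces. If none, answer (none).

At Gamma: gained [] -> total []
At Delta: gained ['L132H', 'L575Y', 'W31E'] -> total ['L132H', 'L575Y', 'W31E']
At Alpha: gained ['E29C', 'F468S', 'N177K'] -> total ['E29C', 'F468S', 'L132H', 'L575Y', 'N177K', 'W31E']
At Mu: gained ['G872Q'] -> total ['E29C', 'F468S', 'G872Q', 'L132H', 'L575Y', 'N177K', 'W31E']

Answer: E29C,F468S,G872Q,L132H,L575Y,N177K,W31E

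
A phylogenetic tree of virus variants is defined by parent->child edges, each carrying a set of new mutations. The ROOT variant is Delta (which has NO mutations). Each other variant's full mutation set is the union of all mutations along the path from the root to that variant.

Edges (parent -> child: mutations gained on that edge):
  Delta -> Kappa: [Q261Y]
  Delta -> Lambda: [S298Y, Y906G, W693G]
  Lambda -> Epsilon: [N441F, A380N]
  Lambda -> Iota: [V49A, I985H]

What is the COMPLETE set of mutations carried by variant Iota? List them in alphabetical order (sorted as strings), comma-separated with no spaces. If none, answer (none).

At Delta: gained [] -> total []
At Lambda: gained ['S298Y', 'Y906G', 'W693G'] -> total ['S298Y', 'W693G', 'Y906G']
At Iota: gained ['V49A', 'I985H'] -> total ['I985H', 'S298Y', 'V49A', 'W693G', 'Y906G']

Answer: I985H,S298Y,V49A,W693G,Y906G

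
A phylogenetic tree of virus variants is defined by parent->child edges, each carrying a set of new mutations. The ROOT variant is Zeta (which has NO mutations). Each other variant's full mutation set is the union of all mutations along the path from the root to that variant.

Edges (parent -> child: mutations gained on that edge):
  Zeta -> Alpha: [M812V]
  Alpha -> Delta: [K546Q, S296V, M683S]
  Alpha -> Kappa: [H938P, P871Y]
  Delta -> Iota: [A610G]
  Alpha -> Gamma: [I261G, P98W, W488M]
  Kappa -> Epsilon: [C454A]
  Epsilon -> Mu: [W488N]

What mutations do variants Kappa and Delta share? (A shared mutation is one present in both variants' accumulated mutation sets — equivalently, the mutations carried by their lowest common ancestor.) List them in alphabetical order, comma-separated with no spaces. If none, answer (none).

Answer: M812V

Derivation:
Accumulating mutations along path to Kappa:
  At Zeta: gained [] -> total []
  At Alpha: gained ['M812V'] -> total ['M812V']
  At Kappa: gained ['H938P', 'P871Y'] -> total ['H938P', 'M812V', 'P871Y']
Mutations(Kappa) = ['H938P', 'M812V', 'P871Y']
Accumulating mutations along path to Delta:
  At Zeta: gained [] -> total []
  At Alpha: gained ['M812V'] -> total ['M812V']
  At Delta: gained ['K546Q', 'S296V', 'M683S'] -> total ['K546Q', 'M683S', 'M812V', 'S296V']
Mutations(Delta) = ['K546Q', 'M683S', 'M812V', 'S296V']
Intersection: ['H938P', 'M812V', 'P871Y'] ∩ ['K546Q', 'M683S', 'M812V', 'S296V'] = ['M812V']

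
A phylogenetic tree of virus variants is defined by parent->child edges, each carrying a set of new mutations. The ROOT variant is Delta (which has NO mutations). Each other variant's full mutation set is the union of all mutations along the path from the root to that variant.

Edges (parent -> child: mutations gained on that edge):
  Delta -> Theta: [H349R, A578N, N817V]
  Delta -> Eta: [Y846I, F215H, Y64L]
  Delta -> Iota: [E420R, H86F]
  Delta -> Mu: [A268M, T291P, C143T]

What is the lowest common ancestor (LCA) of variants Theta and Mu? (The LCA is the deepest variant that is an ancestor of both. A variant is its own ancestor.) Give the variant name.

Path from root to Theta: Delta -> Theta
  ancestors of Theta: {Delta, Theta}
Path from root to Mu: Delta -> Mu
  ancestors of Mu: {Delta, Mu}
Common ancestors: {Delta}
Walk up from Mu: Mu (not in ancestors of Theta), Delta (in ancestors of Theta)
Deepest common ancestor (LCA) = Delta

Answer: Delta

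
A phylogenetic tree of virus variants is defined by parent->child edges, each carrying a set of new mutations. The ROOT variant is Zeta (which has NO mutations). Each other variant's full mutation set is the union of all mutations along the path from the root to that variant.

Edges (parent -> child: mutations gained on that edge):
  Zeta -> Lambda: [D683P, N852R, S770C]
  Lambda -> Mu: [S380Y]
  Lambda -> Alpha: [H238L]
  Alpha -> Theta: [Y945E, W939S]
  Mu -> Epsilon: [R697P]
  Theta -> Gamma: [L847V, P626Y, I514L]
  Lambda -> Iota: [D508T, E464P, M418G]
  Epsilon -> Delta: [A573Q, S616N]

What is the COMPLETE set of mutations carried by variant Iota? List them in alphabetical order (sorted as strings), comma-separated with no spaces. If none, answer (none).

Answer: D508T,D683P,E464P,M418G,N852R,S770C

Derivation:
At Zeta: gained [] -> total []
At Lambda: gained ['D683P', 'N852R', 'S770C'] -> total ['D683P', 'N852R', 'S770C']
At Iota: gained ['D508T', 'E464P', 'M418G'] -> total ['D508T', 'D683P', 'E464P', 'M418G', 'N852R', 'S770C']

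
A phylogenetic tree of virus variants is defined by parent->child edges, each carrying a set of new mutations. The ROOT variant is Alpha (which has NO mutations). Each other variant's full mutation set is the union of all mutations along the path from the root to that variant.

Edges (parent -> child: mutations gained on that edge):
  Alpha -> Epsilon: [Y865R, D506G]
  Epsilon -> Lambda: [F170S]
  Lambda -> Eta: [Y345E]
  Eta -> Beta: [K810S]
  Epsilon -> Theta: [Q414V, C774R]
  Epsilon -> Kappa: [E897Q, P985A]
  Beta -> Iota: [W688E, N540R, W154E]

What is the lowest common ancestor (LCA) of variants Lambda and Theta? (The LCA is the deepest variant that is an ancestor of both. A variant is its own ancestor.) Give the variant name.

Path from root to Lambda: Alpha -> Epsilon -> Lambda
  ancestors of Lambda: {Alpha, Epsilon, Lambda}
Path from root to Theta: Alpha -> Epsilon -> Theta
  ancestors of Theta: {Alpha, Epsilon, Theta}
Common ancestors: {Alpha, Epsilon}
Walk up from Theta: Theta (not in ancestors of Lambda), Epsilon (in ancestors of Lambda), Alpha (in ancestors of Lambda)
Deepest common ancestor (LCA) = Epsilon

Answer: Epsilon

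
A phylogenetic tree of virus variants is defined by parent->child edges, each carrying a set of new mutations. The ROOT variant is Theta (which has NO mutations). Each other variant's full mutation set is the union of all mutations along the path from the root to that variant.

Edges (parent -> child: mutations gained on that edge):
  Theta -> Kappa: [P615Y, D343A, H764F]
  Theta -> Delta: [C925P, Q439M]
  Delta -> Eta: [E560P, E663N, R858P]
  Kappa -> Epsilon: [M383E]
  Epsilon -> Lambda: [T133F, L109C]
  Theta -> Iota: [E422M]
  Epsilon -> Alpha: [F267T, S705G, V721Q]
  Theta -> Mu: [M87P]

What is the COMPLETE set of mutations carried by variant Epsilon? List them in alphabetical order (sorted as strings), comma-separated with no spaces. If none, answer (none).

At Theta: gained [] -> total []
At Kappa: gained ['P615Y', 'D343A', 'H764F'] -> total ['D343A', 'H764F', 'P615Y']
At Epsilon: gained ['M383E'] -> total ['D343A', 'H764F', 'M383E', 'P615Y']

Answer: D343A,H764F,M383E,P615Y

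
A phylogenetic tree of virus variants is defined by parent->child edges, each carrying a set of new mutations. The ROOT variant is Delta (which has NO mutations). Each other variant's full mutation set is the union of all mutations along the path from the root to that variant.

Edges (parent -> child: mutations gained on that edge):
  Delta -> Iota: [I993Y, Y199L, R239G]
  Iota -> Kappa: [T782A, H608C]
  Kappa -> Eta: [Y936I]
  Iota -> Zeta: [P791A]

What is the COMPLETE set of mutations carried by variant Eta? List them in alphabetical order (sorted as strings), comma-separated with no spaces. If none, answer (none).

Answer: H608C,I993Y,R239G,T782A,Y199L,Y936I

Derivation:
At Delta: gained [] -> total []
At Iota: gained ['I993Y', 'Y199L', 'R239G'] -> total ['I993Y', 'R239G', 'Y199L']
At Kappa: gained ['T782A', 'H608C'] -> total ['H608C', 'I993Y', 'R239G', 'T782A', 'Y199L']
At Eta: gained ['Y936I'] -> total ['H608C', 'I993Y', 'R239G', 'T782A', 'Y199L', 'Y936I']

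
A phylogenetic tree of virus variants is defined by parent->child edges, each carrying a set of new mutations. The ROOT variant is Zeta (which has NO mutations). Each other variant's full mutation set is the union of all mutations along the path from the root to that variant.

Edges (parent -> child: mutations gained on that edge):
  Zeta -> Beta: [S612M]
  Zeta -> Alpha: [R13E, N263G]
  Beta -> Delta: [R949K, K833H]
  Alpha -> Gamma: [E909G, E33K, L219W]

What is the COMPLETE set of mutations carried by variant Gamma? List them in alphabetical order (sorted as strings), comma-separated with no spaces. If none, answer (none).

At Zeta: gained [] -> total []
At Alpha: gained ['R13E', 'N263G'] -> total ['N263G', 'R13E']
At Gamma: gained ['E909G', 'E33K', 'L219W'] -> total ['E33K', 'E909G', 'L219W', 'N263G', 'R13E']

Answer: E33K,E909G,L219W,N263G,R13E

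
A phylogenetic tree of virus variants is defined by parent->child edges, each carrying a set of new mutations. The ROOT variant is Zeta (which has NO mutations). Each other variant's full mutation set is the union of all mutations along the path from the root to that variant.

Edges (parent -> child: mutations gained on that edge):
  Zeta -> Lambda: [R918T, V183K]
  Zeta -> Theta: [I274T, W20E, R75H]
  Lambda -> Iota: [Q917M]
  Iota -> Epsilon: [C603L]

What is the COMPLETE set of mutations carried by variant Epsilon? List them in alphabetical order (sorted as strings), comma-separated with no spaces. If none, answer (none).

At Zeta: gained [] -> total []
At Lambda: gained ['R918T', 'V183K'] -> total ['R918T', 'V183K']
At Iota: gained ['Q917M'] -> total ['Q917M', 'R918T', 'V183K']
At Epsilon: gained ['C603L'] -> total ['C603L', 'Q917M', 'R918T', 'V183K']

Answer: C603L,Q917M,R918T,V183K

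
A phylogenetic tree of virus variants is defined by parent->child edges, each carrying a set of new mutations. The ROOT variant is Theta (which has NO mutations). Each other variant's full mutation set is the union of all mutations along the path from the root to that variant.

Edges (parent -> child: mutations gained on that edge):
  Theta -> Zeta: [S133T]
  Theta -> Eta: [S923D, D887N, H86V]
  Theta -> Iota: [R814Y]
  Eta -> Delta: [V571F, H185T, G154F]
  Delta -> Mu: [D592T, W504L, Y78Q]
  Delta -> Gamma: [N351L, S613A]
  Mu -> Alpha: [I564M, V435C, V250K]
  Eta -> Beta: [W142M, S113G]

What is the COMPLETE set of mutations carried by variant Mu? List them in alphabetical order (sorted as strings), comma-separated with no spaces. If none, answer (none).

At Theta: gained [] -> total []
At Eta: gained ['S923D', 'D887N', 'H86V'] -> total ['D887N', 'H86V', 'S923D']
At Delta: gained ['V571F', 'H185T', 'G154F'] -> total ['D887N', 'G154F', 'H185T', 'H86V', 'S923D', 'V571F']
At Mu: gained ['D592T', 'W504L', 'Y78Q'] -> total ['D592T', 'D887N', 'G154F', 'H185T', 'H86V', 'S923D', 'V571F', 'W504L', 'Y78Q']

Answer: D592T,D887N,G154F,H185T,H86V,S923D,V571F,W504L,Y78Q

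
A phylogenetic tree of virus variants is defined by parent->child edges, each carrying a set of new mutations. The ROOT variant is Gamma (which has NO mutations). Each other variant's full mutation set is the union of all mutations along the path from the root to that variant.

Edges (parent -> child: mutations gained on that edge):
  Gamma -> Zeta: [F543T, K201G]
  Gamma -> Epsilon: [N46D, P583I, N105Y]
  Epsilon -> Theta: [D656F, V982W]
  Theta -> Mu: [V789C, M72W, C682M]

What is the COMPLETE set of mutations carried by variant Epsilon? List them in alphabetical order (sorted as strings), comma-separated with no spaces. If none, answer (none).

Answer: N105Y,N46D,P583I

Derivation:
At Gamma: gained [] -> total []
At Epsilon: gained ['N46D', 'P583I', 'N105Y'] -> total ['N105Y', 'N46D', 'P583I']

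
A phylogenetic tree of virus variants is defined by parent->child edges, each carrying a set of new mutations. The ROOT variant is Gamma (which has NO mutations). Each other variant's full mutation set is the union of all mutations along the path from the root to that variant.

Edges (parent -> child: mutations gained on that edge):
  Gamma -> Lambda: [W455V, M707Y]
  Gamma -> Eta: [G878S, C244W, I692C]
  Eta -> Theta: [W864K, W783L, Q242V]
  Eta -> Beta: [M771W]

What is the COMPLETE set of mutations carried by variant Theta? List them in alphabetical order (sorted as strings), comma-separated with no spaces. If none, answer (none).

At Gamma: gained [] -> total []
At Eta: gained ['G878S', 'C244W', 'I692C'] -> total ['C244W', 'G878S', 'I692C']
At Theta: gained ['W864K', 'W783L', 'Q242V'] -> total ['C244W', 'G878S', 'I692C', 'Q242V', 'W783L', 'W864K']

Answer: C244W,G878S,I692C,Q242V,W783L,W864K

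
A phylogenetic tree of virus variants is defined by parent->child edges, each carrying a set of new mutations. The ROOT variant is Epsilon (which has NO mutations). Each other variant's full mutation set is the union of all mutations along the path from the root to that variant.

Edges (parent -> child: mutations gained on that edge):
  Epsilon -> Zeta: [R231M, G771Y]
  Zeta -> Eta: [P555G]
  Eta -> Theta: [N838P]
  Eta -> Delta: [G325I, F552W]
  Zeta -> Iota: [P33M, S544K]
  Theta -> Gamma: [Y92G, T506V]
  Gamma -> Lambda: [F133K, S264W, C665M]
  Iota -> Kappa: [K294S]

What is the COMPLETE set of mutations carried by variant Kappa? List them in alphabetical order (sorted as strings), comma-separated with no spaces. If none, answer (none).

At Epsilon: gained [] -> total []
At Zeta: gained ['R231M', 'G771Y'] -> total ['G771Y', 'R231M']
At Iota: gained ['P33M', 'S544K'] -> total ['G771Y', 'P33M', 'R231M', 'S544K']
At Kappa: gained ['K294S'] -> total ['G771Y', 'K294S', 'P33M', 'R231M', 'S544K']

Answer: G771Y,K294S,P33M,R231M,S544K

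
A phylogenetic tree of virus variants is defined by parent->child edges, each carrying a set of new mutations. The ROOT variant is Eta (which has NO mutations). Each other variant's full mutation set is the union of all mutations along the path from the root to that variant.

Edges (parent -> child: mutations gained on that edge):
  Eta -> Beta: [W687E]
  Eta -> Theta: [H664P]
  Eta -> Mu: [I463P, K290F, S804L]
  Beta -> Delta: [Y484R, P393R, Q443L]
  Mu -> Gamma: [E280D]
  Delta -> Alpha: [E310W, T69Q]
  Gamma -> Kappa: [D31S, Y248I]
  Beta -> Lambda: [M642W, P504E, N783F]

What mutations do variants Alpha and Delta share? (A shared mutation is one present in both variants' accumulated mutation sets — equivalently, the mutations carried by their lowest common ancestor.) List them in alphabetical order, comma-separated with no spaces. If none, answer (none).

Answer: P393R,Q443L,W687E,Y484R

Derivation:
Accumulating mutations along path to Alpha:
  At Eta: gained [] -> total []
  At Beta: gained ['W687E'] -> total ['W687E']
  At Delta: gained ['Y484R', 'P393R', 'Q443L'] -> total ['P393R', 'Q443L', 'W687E', 'Y484R']
  At Alpha: gained ['E310W', 'T69Q'] -> total ['E310W', 'P393R', 'Q443L', 'T69Q', 'W687E', 'Y484R']
Mutations(Alpha) = ['E310W', 'P393R', 'Q443L', 'T69Q', 'W687E', 'Y484R']
Accumulating mutations along path to Delta:
  At Eta: gained [] -> total []
  At Beta: gained ['W687E'] -> total ['W687E']
  At Delta: gained ['Y484R', 'P393R', 'Q443L'] -> total ['P393R', 'Q443L', 'W687E', 'Y484R']
Mutations(Delta) = ['P393R', 'Q443L', 'W687E', 'Y484R']
Intersection: ['E310W', 'P393R', 'Q443L', 'T69Q', 'W687E', 'Y484R'] ∩ ['P393R', 'Q443L', 'W687E', 'Y484R'] = ['P393R', 'Q443L', 'W687E', 'Y484R']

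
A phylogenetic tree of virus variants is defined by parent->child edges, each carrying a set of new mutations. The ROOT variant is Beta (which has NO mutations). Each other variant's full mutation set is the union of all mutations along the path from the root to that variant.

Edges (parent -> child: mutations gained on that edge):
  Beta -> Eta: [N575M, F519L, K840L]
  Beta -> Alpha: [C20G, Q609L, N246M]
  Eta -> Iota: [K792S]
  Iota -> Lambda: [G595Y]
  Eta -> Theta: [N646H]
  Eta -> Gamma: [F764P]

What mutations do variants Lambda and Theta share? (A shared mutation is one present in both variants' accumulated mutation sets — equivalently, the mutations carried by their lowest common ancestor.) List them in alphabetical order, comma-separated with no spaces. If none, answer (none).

Accumulating mutations along path to Lambda:
  At Beta: gained [] -> total []
  At Eta: gained ['N575M', 'F519L', 'K840L'] -> total ['F519L', 'K840L', 'N575M']
  At Iota: gained ['K792S'] -> total ['F519L', 'K792S', 'K840L', 'N575M']
  At Lambda: gained ['G595Y'] -> total ['F519L', 'G595Y', 'K792S', 'K840L', 'N575M']
Mutations(Lambda) = ['F519L', 'G595Y', 'K792S', 'K840L', 'N575M']
Accumulating mutations along path to Theta:
  At Beta: gained [] -> total []
  At Eta: gained ['N575M', 'F519L', 'K840L'] -> total ['F519L', 'K840L', 'N575M']
  At Theta: gained ['N646H'] -> total ['F519L', 'K840L', 'N575M', 'N646H']
Mutations(Theta) = ['F519L', 'K840L', 'N575M', 'N646H']
Intersection: ['F519L', 'G595Y', 'K792S', 'K840L', 'N575M'] ∩ ['F519L', 'K840L', 'N575M', 'N646H'] = ['F519L', 'K840L', 'N575M']

Answer: F519L,K840L,N575M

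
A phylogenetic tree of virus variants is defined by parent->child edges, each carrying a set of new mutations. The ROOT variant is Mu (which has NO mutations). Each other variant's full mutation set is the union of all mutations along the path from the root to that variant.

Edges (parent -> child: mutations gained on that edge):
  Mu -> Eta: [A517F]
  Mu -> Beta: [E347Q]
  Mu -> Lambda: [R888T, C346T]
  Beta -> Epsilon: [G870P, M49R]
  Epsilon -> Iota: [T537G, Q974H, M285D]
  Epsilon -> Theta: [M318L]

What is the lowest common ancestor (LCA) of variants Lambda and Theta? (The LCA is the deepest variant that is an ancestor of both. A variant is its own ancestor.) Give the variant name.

Path from root to Lambda: Mu -> Lambda
  ancestors of Lambda: {Mu, Lambda}
Path from root to Theta: Mu -> Beta -> Epsilon -> Theta
  ancestors of Theta: {Mu, Beta, Epsilon, Theta}
Common ancestors: {Mu}
Walk up from Theta: Theta (not in ancestors of Lambda), Epsilon (not in ancestors of Lambda), Beta (not in ancestors of Lambda), Mu (in ancestors of Lambda)
Deepest common ancestor (LCA) = Mu

Answer: Mu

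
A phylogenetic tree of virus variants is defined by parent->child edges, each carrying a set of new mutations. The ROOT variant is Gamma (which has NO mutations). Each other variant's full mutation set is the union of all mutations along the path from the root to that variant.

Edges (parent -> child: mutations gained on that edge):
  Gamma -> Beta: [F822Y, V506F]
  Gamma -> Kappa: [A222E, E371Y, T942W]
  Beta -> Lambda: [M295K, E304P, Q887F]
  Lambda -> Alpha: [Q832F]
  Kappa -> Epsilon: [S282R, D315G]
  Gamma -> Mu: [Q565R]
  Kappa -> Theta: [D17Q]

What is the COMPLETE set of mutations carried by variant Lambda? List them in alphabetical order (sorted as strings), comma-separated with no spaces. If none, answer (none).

Answer: E304P,F822Y,M295K,Q887F,V506F

Derivation:
At Gamma: gained [] -> total []
At Beta: gained ['F822Y', 'V506F'] -> total ['F822Y', 'V506F']
At Lambda: gained ['M295K', 'E304P', 'Q887F'] -> total ['E304P', 'F822Y', 'M295K', 'Q887F', 'V506F']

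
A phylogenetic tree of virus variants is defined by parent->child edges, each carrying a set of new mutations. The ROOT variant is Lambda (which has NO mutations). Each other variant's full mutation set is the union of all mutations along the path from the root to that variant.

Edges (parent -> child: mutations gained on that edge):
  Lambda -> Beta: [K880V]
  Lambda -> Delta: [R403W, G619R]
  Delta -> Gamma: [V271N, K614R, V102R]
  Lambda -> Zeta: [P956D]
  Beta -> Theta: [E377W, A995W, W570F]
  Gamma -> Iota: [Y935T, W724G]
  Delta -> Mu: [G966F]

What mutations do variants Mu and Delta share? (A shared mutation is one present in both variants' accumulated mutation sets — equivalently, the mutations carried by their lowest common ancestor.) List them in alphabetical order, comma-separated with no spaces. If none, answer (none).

Accumulating mutations along path to Mu:
  At Lambda: gained [] -> total []
  At Delta: gained ['R403W', 'G619R'] -> total ['G619R', 'R403W']
  At Mu: gained ['G966F'] -> total ['G619R', 'G966F', 'R403W']
Mutations(Mu) = ['G619R', 'G966F', 'R403W']
Accumulating mutations along path to Delta:
  At Lambda: gained [] -> total []
  At Delta: gained ['R403W', 'G619R'] -> total ['G619R', 'R403W']
Mutations(Delta) = ['G619R', 'R403W']
Intersection: ['G619R', 'G966F', 'R403W'] ∩ ['G619R', 'R403W'] = ['G619R', 'R403W']

Answer: G619R,R403W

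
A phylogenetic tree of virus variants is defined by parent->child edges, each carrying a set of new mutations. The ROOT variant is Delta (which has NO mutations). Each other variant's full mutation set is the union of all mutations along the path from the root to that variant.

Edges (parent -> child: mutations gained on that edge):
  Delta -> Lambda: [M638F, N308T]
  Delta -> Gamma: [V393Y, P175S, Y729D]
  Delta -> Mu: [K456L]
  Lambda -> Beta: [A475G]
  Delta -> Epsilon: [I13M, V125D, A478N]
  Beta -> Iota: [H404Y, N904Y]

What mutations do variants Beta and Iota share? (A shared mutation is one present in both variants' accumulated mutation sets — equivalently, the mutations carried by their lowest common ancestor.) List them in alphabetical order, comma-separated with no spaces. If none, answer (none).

Answer: A475G,M638F,N308T

Derivation:
Accumulating mutations along path to Beta:
  At Delta: gained [] -> total []
  At Lambda: gained ['M638F', 'N308T'] -> total ['M638F', 'N308T']
  At Beta: gained ['A475G'] -> total ['A475G', 'M638F', 'N308T']
Mutations(Beta) = ['A475G', 'M638F', 'N308T']
Accumulating mutations along path to Iota:
  At Delta: gained [] -> total []
  At Lambda: gained ['M638F', 'N308T'] -> total ['M638F', 'N308T']
  At Beta: gained ['A475G'] -> total ['A475G', 'M638F', 'N308T']
  At Iota: gained ['H404Y', 'N904Y'] -> total ['A475G', 'H404Y', 'M638F', 'N308T', 'N904Y']
Mutations(Iota) = ['A475G', 'H404Y', 'M638F', 'N308T', 'N904Y']
Intersection: ['A475G', 'M638F', 'N308T'] ∩ ['A475G', 'H404Y', 'M638F', 'N308T', 'N904Y'] = ['A475G', 'M638F', 'N308T']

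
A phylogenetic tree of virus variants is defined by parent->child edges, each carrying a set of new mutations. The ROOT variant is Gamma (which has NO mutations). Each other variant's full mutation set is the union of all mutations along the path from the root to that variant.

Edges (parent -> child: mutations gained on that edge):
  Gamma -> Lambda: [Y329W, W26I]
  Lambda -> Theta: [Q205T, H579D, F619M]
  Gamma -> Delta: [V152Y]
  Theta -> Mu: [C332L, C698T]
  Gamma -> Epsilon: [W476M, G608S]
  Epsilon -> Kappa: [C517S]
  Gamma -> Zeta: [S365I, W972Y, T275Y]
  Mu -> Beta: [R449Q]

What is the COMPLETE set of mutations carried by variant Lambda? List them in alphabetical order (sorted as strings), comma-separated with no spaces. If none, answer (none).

Answer: W26I,Y329W

Derivation:
At Gamma: gained [] -> total []
At Lambda: gained ['Y329W', 'W26I'] -> total ['W26I', 'Y329W']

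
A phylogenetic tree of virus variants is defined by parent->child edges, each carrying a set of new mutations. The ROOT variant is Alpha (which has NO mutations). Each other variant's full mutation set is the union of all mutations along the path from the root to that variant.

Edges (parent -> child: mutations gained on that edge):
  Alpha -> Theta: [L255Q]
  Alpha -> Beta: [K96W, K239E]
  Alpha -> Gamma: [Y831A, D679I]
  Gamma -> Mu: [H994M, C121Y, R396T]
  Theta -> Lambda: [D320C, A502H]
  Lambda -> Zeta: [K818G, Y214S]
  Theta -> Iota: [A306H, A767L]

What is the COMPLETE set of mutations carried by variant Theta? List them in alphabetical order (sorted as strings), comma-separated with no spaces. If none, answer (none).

Answer: L255Q

Derivation:
At Alpha: gained [] -> total []
At Theta: gained ['L255Q'] -> total ['L255Q']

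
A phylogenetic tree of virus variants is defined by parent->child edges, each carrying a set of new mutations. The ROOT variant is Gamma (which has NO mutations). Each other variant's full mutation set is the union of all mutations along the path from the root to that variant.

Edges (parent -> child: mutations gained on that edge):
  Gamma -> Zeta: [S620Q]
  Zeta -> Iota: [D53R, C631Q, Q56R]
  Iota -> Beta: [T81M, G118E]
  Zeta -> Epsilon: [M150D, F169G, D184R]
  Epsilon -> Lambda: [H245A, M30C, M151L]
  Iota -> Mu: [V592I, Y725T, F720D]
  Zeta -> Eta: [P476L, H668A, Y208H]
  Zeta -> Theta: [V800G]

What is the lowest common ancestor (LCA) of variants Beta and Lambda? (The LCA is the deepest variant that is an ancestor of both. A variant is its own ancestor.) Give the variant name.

Answer: Zeta

Derivation:
Path from root to Beta: Gamma -> Zeta -> Iota -> Beta
  ancestors of Beta: {Gamma, Zeta, Iota, Beta}
Path from root to Lambda: Gamma -> Zeta -> Epsilon -> Lambda
  ancestors of Lambda: {Gamma, Zeta, Epsilon, Lambda}
Common ancestors: {Gamma, Zeta}
Walk up from Lambda: Lambda (not in ancestors of Beta), Epsilon (not in ancestors of Beta), Zeta (in ancestors of Beta), Gamma (in ancestors of Beta)
Deepest common ancestor (LCA) = Zeta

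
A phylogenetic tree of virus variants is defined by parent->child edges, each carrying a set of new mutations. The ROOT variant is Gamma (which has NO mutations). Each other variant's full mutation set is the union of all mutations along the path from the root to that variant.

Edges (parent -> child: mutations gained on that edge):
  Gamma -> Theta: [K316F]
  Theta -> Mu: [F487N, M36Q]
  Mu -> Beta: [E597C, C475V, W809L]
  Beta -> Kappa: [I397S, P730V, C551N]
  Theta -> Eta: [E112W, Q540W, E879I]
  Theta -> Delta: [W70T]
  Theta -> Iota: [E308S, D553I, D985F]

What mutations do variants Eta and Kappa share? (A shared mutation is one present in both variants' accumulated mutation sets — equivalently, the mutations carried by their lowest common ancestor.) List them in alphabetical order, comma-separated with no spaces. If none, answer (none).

Answer: K316F

Derivation:
Accumulating mutations along path to Eta:
  At Gamma: gained [] -> total []
  At Theta: gained ['K316F'] -> total ['K316F']
  At Eta: gained ['E112W', 'Q540W', 'E879I'] -> total ['E112W', 'E879I', 'K316F', 'Q540W']
Mutations(Eta) = ['E112W', 'E879I', 'K316F', 'Q540W']
Accumulating mutations along path to Kappa:
  At Gamma: gained [] -> total []
  At Theta: gained ['K316F'] -> total ['K316F']
  At Mu: gained ['F487N', 'M36Q'] -> total ['F487N', 'K316F', 'M36Q']
  At Beta: gained ['E597C', 'C475V', 'W809L'] -> total ['C475V', 'E597C', 'F487N', 'K316F', 'M36Q', 'W809L']
  At Kappa: gained ['I397S', 'P730V', 'C551N'] -> total ['C475V', 'C551N', 'E597C', 'F487N', 'I397S', 'K316F', 'M36Q', 'P730V', 'W809L']
Mutations(Kappa) = ['C475V', 'C551N', 'E597C', 'F487N', 'I397S', 'K316F', 'M36Q', 'P730V', 'W809L']
Intersection: ['E112W', 'E879I', 'K316F', 'Q540W'] ∩ ['C475V', 'C551N', 'E597C', 'F487N', 'I397S', 'K316F', 'M36Q', 'P730V', 'W809L'] = ['K316F']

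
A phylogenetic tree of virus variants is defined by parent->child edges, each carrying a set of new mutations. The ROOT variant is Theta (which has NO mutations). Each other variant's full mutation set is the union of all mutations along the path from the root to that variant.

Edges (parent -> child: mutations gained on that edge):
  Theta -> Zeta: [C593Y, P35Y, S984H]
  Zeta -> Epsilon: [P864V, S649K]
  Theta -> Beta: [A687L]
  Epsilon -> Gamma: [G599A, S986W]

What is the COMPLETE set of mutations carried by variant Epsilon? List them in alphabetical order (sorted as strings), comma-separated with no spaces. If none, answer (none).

At Theta: gained [] -> total []
At Zeta: gained ['C593Y', 'P35Y', 'S984H'] -> total ['C593Y', 'P35Y', 'S984H']
At Epsilon: gained ['P864V', 'S649K'] -> total ['C593Y', 'P35Y', 'P864V', 'S649K', 'S984H']

Answer: C593Y,P35Y,P864V,S649K,S984H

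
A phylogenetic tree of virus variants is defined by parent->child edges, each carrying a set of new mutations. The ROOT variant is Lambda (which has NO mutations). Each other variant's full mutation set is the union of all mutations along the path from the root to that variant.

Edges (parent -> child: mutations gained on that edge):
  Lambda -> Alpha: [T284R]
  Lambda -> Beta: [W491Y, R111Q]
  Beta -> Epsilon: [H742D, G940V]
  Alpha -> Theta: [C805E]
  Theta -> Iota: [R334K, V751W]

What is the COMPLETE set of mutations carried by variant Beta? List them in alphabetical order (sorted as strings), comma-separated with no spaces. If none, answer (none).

At Lambda: gained [] -> total []
At Beta: gained ['W491Y', 'R111Q'] -> total ['R111Q', 'W491Y']

Answer: R111Q,W491Y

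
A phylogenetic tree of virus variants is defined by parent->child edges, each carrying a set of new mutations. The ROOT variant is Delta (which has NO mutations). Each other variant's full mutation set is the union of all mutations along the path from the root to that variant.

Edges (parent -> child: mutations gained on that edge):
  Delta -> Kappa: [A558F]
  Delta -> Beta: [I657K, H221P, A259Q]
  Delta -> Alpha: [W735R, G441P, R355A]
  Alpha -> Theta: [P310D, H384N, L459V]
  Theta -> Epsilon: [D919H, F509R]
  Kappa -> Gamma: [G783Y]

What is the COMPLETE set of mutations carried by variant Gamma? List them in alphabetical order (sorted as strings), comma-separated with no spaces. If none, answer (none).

At Delta: gained [] -> total []
At Kappa: gained ['A558F'] -> total ['A558F']
At Gamma: gained ['G783Y'] -> total ['A558F', 'G783Y']

Answer: A558F,G783Y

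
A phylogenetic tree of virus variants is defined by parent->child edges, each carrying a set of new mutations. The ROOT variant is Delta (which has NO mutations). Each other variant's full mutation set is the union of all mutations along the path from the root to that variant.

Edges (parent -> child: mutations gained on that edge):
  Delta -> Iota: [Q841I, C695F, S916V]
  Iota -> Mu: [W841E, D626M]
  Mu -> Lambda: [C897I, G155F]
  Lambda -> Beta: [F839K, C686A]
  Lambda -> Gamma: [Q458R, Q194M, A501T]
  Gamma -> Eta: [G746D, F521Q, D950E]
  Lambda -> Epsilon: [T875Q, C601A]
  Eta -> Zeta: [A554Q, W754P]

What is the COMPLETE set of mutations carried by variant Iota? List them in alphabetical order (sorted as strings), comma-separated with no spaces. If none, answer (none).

Answer: C695F,Q841I,S916V

Derivation:
At Delta: gained [] -> total []
At Iota: gained ['Q841I', 'C695F', 'S916V'] -> total ['C695F', 'Q841I', 'S916V']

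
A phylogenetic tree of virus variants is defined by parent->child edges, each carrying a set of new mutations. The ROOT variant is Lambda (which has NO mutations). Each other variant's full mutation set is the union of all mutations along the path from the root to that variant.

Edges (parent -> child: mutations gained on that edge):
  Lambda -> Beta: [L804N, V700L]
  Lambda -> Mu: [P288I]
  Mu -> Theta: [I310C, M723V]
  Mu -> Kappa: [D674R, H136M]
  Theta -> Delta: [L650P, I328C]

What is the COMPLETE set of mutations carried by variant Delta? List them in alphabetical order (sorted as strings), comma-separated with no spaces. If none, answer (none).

At Lambda: gained [] -> total []
At Mu: gained ['P288I'] -> total ['P288I']
At Theta: gained ['I310C', 'M723V'] -> total ['I310C', 'M723V', 'P288I']
At Delta: gained ['L650P', 'I328C'] -> total ['I310C', 'I328C', 'L650P', 'M723V', 'P288I']

Answer: I310C,I328C,L650P,M723V,P288I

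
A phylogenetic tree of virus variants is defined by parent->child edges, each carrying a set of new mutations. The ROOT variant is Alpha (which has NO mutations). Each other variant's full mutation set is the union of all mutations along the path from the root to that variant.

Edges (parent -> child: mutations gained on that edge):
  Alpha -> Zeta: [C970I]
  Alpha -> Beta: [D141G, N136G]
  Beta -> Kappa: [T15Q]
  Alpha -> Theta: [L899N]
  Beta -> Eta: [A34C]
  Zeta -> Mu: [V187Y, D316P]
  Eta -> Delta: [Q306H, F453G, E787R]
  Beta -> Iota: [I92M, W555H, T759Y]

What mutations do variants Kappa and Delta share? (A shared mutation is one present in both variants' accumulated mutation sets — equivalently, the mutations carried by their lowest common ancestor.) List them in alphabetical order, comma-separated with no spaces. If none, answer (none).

Accumulating mutations along path to Kappa:
  At Alpha: gained [] -> total []
  At Beta: gained ['D141G', 'N136G'] -> total ['D141G', 'N136G']
  At Kappa: gained ['T15Q'] -> total ['D141G', 'N136G', 'T15Q']
Mutations(Kappa) = ['D141G', 'N136G', 'T15Q']
Accumulating mutations along path to Delta:
  At Alpha: gained [] -> total []
  At Beta: gained ['D141G', 'N136G'] -> total ['D141G', 'N136G']
  At Eta: gained ['A34C'] -> total ['A34C', 'D141G', 'N136G']
  At Delta: gained ['Q306H', 'F453G', 'E787R'] -> total ['A34C', 'D141G', 'E787R', 'F453G', 'N136G', 'Q306H']
Mutations(Delta) = ['A34C', 'D141G', 'E787R', 'F453G', 'N136G', 'Q306H']
Intersection: ['D141G', 'N136G', 'T15Q'] ∩ ['A34C', 'D141G', 'E787R', 'F453G', 'N136G', 'Q306H'] = ['D141G', 'N136G']

Answer: D141G,N136G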